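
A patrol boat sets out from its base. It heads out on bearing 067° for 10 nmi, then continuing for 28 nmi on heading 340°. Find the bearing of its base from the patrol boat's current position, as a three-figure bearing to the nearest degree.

179°

Leg 1 (067°, 10 nmi): east 10 sin 67° = 9.21, north 10 cos 67° = 3.91
Leg 2 (340°, 28 nmi): east 28 sin 340° = -9.58, north 28 cos 340° = 26.31
Net displacement: -0.37 east, 30.22 north. Direction back to start is (0.37, -30.22): bearing = atan2(0.37, -30.22) mod 360° = 179.30° ≈ 179°.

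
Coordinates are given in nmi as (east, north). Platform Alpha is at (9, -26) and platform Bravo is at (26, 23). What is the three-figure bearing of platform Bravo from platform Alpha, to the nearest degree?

Δeast = 26 − 9 = 17.00; Δnorth = 23 − -26 = 49.00.
Bearing = atan2(Δeast, Δnorth) mod 360° = 19.13° ≈ 019°.

019°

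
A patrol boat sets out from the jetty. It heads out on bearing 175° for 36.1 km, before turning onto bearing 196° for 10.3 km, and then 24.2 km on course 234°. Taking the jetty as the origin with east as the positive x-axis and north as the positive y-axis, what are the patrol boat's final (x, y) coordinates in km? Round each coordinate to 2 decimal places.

Leg 1 (175°, 36.1 km): east 36.1 sin 175° = 3.15, north 36.1 cos 175° = -35.96
Leg 2 (196°, 10.3 km): east 10.3 sin 196° = -2.84, north 10.3 cos 196° = -9.90
Leg 3 (234°, 24.2 km): east 24.2 sin 234° = -19.58, north 24.2 cos 234° = -14.22
Summing: -19.27 km east, -60.09 km north → (-19.27, -60.09).

(-19.27, -60.09)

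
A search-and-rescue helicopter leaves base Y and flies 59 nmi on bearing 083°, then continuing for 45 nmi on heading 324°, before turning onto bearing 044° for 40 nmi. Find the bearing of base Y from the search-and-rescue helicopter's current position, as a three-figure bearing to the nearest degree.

220°

Leg 1 (083°, 59 nmi): east 59 sin 83° = 58.56, north 59 cos 83° = 7.19
Leg 2 (324°, 45 nmi): east 45 sin 324° = -26.45, north 45 cos 324° = 36.41
Leg 3 (044°, 40 nmi): east 40 sin 44° = 27.79, north 40 cos 44° = 28.77
Net displacement: 59.90 east, 72.37 north. Direction back to start is (-59.90, -72.37): bearing = atan2(-59.90, -72.37) mod 360° = 219.61° ≈ 220°.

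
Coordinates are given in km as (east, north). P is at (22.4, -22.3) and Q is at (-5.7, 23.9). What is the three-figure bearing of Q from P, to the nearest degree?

Δeast = -5.7 − 22.4 = -28.10; Δnorth = 23.9 − -22.3 = 46.20.
Bearing = atan2(Δeast, Δnorth) mod 360° = 328.69° ≈ 329°.

329°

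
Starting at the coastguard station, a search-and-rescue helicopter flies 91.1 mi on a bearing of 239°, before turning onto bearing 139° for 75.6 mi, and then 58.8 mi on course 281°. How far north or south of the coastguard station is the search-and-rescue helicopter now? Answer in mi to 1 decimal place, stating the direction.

Leg 1 (239°, 91.1 mi): east 91.1 sin 239° = -78.09, north 91.1 cos 239° = -46.92
Leg 2 (139°, 75.6 mi): east 75.6 sin 139° = 49.60, north 75.6 cos 139° = -57.06
Leg 3 (281°, 58.8 mi): east 58.8 sin 281° = -57.72, north 58.8 cos 281° = 11.22
Net north component: -92.76 mi.

92.8 mi south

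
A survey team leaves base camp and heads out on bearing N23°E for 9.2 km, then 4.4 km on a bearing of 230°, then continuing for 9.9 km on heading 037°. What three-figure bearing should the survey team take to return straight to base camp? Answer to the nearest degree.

Leg 1 (N23°E, 9.2 km): east 9.2 sin 23° = 3.59, north 9.2 cos 23° = 8.47
Leg 2 (230°, 4.4 km): east 4.4 sin 230° = -3.37, north 4.4 cos 230° = -2.83
Leg 3 (037°, 9.9 km): east 9.9 sin 37° = 5.96, north 9.9 cos 37° = 7.91
Net displacement: 6.18 east, 13.55 north. Direction back to start is (-6.18, -13.55): bearing = atan2(-6.18, -13.55) mod 360° = 204.53° ≈ 205°.

205°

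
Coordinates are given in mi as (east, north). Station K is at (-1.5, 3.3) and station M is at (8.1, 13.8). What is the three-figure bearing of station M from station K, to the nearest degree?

Δeast = 8.1 − -1.5 = 9.60; Δnorth = 13.8 − 3.3 = 10.50.
Bearing = atan2(Δeast, Δnorth) mod 360° = 42.44° ≈ 042°.

042°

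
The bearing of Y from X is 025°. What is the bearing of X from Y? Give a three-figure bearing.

205°

Back-bearing = 025° + 180° = 205°.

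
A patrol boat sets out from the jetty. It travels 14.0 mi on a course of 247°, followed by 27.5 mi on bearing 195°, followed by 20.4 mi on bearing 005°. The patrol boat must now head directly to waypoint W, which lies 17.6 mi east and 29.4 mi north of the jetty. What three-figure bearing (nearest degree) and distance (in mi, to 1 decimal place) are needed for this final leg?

041°, 54.5 mi

Leg 1 (247°, 14.0 mi): east 14.0 sin 247° = -12.89, north 14.0 cos 247° = -5.47
Leg 2 (195°, 27.5 mi): east 27.5 sin 195° = -7.12, north 27.5 cos 195° = -26.56
Leg 3 (005°, 20.4 mi): east 20.4 sin 5° = 1.78, north 20.4 cos 5° = 20.32
Current position: (-18.23, -11.71). Target: (17.6, 29.4). Remaining: Δeast = 35.83, Δnorth = 41.11.
Bearing = atan2(35.83, 41.11) mod 360° = 41.07°; distance = √((35.83)² + (41.11)²) = 54.531 mi.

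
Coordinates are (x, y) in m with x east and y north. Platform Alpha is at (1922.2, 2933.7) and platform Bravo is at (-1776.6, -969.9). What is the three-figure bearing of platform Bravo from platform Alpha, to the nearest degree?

Δeast = -1776.6 − 1922.2 = -3698.80; Δnorth = -969.9 − 2933.7 = -3903.60.
Bearing = atan2(Δeast, Δnorth) mod 360° = 223.46° ≈ 223°.

223°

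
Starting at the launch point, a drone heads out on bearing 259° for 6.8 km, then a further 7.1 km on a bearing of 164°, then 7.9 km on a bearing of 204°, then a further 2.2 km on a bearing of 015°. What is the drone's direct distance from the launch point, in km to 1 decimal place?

15.1 km

Leg 1 (259°, 6.8 km): east 6.8 sin 259° = -6.68, north 6.8 cos 259° = -1.30
Leg 2 (164°, 7.1 km): east 7.1 sin 164° = 1.96, north 7.1 cos 164° = -6.82
Leg 3 (204°, 7.9 km): east 7.9 sin 204° = -3.21, north 7.9 cos 204° = -7.22
Leg 4 (015°, 2.2 km): east 2.2 sin 15° = 0.57, north 2.2 cos 15° = 2.13
Net: -7.36 east, -13.21 north. Distance = √((-7.36)² + (-13.21)²) = 15.127 km.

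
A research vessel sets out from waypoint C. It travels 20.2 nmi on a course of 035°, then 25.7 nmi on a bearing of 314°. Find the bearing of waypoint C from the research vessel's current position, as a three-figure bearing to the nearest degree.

169°

Leg 1 (035°, 20.2 nmi): east 20.2 sin 35° = 11.59, north 20.2 cos 35° = 16.55
Leg 2 (314°, 25.7 nmi): east 25.7 sin 314° = -18.49, north 25.7 cos 314° = 17.85
Net displacement: -6.90 east, 34.40 north. Direction back to start is (6.90, -34.40): bearing = atan2(6.90, -34.40) mod 360° = 168.66° ≈ 169°.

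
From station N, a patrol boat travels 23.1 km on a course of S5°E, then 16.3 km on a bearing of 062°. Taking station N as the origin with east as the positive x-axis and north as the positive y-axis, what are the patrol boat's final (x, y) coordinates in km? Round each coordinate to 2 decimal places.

Leg 1 (S5°E, 23.1 km): east 23.1 sin 175° = 2.01, north 23.1 cos 175° = -23.01
Leg 2 (062°, 16.3 km): east 16.3 sin 62° = 14.39, north 16.3 cos 62° = 7.65
Summing: 16.41 km east, -15.36 km north → (16.41, -15.36).

(16.41, -15.36)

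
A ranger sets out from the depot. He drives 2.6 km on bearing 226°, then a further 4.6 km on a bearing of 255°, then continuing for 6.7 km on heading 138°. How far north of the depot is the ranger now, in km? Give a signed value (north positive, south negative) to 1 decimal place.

Leg 1 (226°, 2.6 km): east 2.6 sin 226° = -1.87, north 2.6 cos 226° = -1.81
Leg 2 (255°, 4.6 km): east 4.6 sin 255° = -4.44, north 4.6 cos 255° = -1.19
Leg 3 (138°, 6.7 km): east 6.7 sin 138° = 4.48, north 6.7 cos 138° = -4.98
Net north component: -7.98 km.

-8.0 km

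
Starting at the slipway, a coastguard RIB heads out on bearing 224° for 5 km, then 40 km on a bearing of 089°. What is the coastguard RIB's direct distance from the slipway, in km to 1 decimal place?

Leg 1 (224°, 5 km): east 5 sin 224° = -3.47, north 5 cos 224° = -3.60
Leg 2 (089°, 40 km): east 40 sin 89° = 39.99, north 40 cos 89° = 0.70
Net: 36.52 east, -2.90 north. Distance = √((36.52)² + (-2.90)²) = 36.635 km.

36.6 km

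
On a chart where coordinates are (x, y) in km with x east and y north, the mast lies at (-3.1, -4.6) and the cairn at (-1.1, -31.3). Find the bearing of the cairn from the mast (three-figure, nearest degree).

Δeast = -1.1 − -3.1 = 2.00; Δnorth = -31.3 − -4.6 = -26.70.
Bearing = atan2(Δeast, Δnorth) mod 360° = 175.72° ≈ 176°.

176°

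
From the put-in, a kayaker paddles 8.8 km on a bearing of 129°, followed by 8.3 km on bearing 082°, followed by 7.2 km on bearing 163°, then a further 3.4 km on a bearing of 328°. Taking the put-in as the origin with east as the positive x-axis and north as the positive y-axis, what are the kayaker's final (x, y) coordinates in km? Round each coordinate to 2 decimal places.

Leg 1 (129°, 8.8 km): east 8.8 sin 129° = 6.84, north 8.8 cos 129° = -5.54
Leg 2 (082°, 8.3 km): east 8.3 sin 82° = 8.22, north 8.3 cos 82° = 1.16
Leg 3 (163°, 7.2 km): east 7.2 sin 163° = 2.11, north 7.2 cos 163° = -6.89
Leg 4 (328°, 3.4 km): east 3.4 sin 328° = -1.80, north 3.4 cos 328° = 2.88
Summing: 15.36 km east, -8.38 km north → (15.36, -8.38).

(15.36, -8.38)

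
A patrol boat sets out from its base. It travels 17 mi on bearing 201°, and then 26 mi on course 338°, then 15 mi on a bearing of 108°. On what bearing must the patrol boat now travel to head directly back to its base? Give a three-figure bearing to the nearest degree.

Leg 1 (201°, 17 mi): east 17 sin 201° = -6.09, north 17 cos 201° = -15.87
Leg 2 (338°, 26 mi): east 26 sin 338° = -9.74, north 26 cos 338° = 24.11
Leg 3 (108°, 15 mi): east 15 sin 108° = 14.27, north 15 cos 108° = -4.64
Net displacement: -1.57 east, 3.60 north. Direction back to start is (1.57, -3.60): bearing = atan2(1.57, -3.60) mod 360° = 156.49° ≈ 156°.

156°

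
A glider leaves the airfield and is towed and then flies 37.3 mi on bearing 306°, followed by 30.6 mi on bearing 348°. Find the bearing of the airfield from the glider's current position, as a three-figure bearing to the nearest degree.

145°

Leg 1 (306°, 37.3 mi): east 37.3 sin 306° = -30.18, north 37.3 cos 306° = 21.92
Leg 2 (348°, 30.6 mi): east 30.6 sin 348° = -6.36, north 30.6 cos 348° = 29.93
Net displacement: -36.54 east, 51.86 north. Direction back to start is (36.54, -51.86): bearing = atan2(36.54, -51.86) mod 360° = 144.83° ≈ 145°.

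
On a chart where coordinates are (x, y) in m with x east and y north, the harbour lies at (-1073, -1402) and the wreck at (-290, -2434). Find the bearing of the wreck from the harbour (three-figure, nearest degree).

143°

Δeast = -290 − -1073 = 783.00; Δnorth = -2434 − -1402 = -1032.00.
Bearing = atan2(Δeast, Δnorth) mod 360° = 142.81° ≈ 143°.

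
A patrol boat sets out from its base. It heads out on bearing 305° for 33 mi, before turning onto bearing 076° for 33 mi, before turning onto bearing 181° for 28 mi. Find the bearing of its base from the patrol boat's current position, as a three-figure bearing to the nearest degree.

Leg 1 (305°, 33 mi): east 33 sin 305° = -27.03, north 33 cos 305° = 18.93
Leg 2 (076°, 33 mi): east 33 sin 76° = 32.02, north 33 cos 76° = 7.98
Leg 3 (181°, 28 mi): east 28 sin 181° = -0.49, north 28 cos 181° = -28.00
Net displacement: 4.50 east, -1.08 north. Direction back to start is (-4.50, 1.08): bearing = atan2(-4.50, 1.08) mod 360° = 283.55° ≈ 284°.

284°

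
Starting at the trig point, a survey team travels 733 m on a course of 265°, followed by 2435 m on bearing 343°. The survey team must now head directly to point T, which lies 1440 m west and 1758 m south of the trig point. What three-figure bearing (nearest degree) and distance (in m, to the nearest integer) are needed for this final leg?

Leg 1 (265°, 733 m): east 733 sin 265° = -730.21, north 733 cos 265° = -63.89
Leg 2 (343°, 2435 m): east 2435 sin 343° = -711.93, north 2435 cos 343° = 2328.60
Current position: (-1442.14, 2264.72). Target: (-1440, -1758). Remaining: Δeast = 2.14, Δnorth = -4022.72.
Bearing = atan2(2.14, -4022.72) mod 360° = 179.97°; distance = √((2.14)² + (-4022.72)²) = 4022.717 m.

180°, 4023 m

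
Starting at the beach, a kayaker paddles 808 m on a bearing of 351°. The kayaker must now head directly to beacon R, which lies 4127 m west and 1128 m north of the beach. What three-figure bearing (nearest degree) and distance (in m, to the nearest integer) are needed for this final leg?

Leg 1 (351°, 808 m): east 808 sin 351° = -126.40, north 808 cos 351° = 798.05
Current position: (-126.40, 798.05). Target: (-4127, 1128). Remaining: Δeast = -4000.60, Δnorth = 329.95.
Bearing = atan2(-4000.60, 329.95) mod 360° = 274.71°; distance = √((-4000.60)² + (329.95)²) = 4014.184 m.

275°, 4014 m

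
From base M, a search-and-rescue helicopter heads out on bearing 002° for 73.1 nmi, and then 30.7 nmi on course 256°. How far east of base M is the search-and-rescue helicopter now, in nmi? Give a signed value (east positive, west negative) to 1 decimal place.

Leg 1 (002°, 73.1 nmi): east 73.1 sin 2° = 2.55, north 73.1 cos 2° = 73.06
Leg 2 (256°, 30.7 nmi): east 30.7 sin 256° = -29.79, north 30.7 cos 256° = -7.43
Net east component: -27.24 nmi.

-27.2 nmi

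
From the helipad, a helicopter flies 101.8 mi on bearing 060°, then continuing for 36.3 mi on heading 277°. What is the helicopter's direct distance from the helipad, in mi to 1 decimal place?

76.0 mi

Leg 1 (060°, 101.8 mi): east 101.8 sin 60° = 88.16, north 101.8 cos 60° = 50.90
Leg 2 (277°, 36.3 mi): east 36.3 sin 277° = -36.03, north 36.3 cos 277° = 4.42
Net: 52.13 east, 55.32 north. Distance = √((52.13)² + (55.32)²) = 76.016 mi.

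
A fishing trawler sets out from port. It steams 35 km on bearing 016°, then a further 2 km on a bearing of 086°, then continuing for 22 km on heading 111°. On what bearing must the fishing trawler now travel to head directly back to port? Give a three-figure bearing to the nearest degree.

231°

Leg 1 (016°, 35 km): east 35 sin 16° = 9.65, north 35 cos 16° = 33.64
Leg 2 (086°, 2 km): east 2 sin 86° = 2.00, north 2 cos 86° = 0.14
Leg 3 (111°, 22 km): east 22 sin 111° = 20.54, north 22 cos 111° = -7.88
Net displacement: 32.18 east, 25.90 north. Direction back to start is (-32.18, -25.90): bearing = atan2(-32.18, -25.90) mod 360° = 231.17° ≈ 231°.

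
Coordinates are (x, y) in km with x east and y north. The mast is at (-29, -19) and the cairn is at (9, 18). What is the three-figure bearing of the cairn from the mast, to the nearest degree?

046°

Δeast = 9 − -29 = 38.00; Δnorth = 18 − -19 = 37.00.
Bearing = atan2(Δeast, Δnorth) mod 360° = 45.76° ≈ 046°.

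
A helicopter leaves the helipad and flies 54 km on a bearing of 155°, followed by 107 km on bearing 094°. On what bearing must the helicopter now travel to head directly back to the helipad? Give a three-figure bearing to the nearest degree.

Leg 1 (155°, 54 km): east 54 sin 155° = 22.82, north 54 cos 155° = -48.94
Leg 2 (094°, 107 km): east 107 sin 94° = 106.74, north 107 cos 94° = -7.46
Net displacement: 129.56 east, -56.40 north. Direction back to start is (-129.56, 56.40): bearing = atan2(-129.56, 56.40) mod 360° = 293.53° ≈ 294°.

294°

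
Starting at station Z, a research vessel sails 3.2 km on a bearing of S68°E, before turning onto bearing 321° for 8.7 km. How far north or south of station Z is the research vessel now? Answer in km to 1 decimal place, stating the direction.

5.6 km north

Leg 1 (S68°E, 3.2 km): east 3.2 sin 112° = 2.97, north 3.2 cos 112° = -1.20
Leg 2 (321°, 8.7 km): east 8.7 sin 321° = -5.48, north 8.7 cos 321° = 6.76
Net north component: 5.56 km.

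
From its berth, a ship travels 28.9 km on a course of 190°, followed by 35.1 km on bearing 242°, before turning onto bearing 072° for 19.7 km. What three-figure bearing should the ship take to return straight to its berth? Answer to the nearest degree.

024°

Leg 1 (190°, 28.9 km): east 28.9 sin 190° = -5.02, north 28.9 cos 190° = -28.46
Leg 2 (242°, 35.1 km): east 35.1 sin 242° = -30.99, north 35.1 cos 242° = -16.48
Leg 3 (072°, 19.7 km): east 19.7 sin 72° = 18.74, north 19.7 cos 72° = 6.09
Net displacement: -17.27 east, -38.85 north. Direction back to start is (17.27, 38.85): bearing = atan2(17.27, 38.85) mod 360° = 23.97° ≈ 024°.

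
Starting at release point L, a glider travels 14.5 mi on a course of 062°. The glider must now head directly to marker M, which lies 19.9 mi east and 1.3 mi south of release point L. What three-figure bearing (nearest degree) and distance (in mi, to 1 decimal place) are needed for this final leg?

139°, 10.8 mi

Leg 1 (062°, 14.5 mi): east 14.5 sin 62° = 12.80, north 14.5 cos 62° = 6.81
Current position: (12.80, 6.81). Target: (19.9, -1.3). Remaining: Δeast = 7.10, Δnorth = -8.11.
Bearing = atan2(7.10, -8.11) mod 360° = 138.80°; distance = √((7.10)² + (-8.11)²) = 10.775 mi.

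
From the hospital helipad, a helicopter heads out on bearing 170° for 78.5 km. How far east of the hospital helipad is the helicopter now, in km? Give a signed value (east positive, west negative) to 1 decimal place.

Leg 1 (170°, 78.5 km): east 78.5 sin 170° = 13.63, north 78.5 cos 170° = -77.31
Net east component: 13.63 km.

13.6 km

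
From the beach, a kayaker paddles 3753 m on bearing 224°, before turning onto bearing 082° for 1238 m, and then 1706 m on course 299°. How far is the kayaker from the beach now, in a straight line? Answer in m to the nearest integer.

Leg 1 (224°, 3753 m): east 3753 sin 224° = -2607.05, north 3753 cos 224° = -2699.68
Leg 2 (082°, 1238 m): east 1238 sin 82° = 1225.95, north 1238 cos 82° = 172.30
Leg 3 (299°, 1706 m): east 1706 sin 299° = -1492.10, north 1706 cos 299° = 827.09
Net: -2873.20 east, -1700.30 north. Distance = √((-2873.20)² + (-1700.30)²) = 3338.610 m.

3339 m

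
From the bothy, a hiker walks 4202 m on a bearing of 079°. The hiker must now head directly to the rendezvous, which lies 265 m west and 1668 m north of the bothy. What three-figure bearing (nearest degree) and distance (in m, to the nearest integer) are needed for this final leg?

281°, 4474 m

Leg 1 (079°, 4202 m): east 4202 sin 79° = 4124.80, north 4202 cos 79° = 801.78
Current position: (4124.80, 801.78). Target: (-265, 1668). Remaining: Δeast = -4389.80, Δnorth = 866.22.
Bearing = atan2(-4389.80, 866.22) mod 360° = 281.16°; distance = √((-4389.80)² + (866.22)²) = 4474.445 m.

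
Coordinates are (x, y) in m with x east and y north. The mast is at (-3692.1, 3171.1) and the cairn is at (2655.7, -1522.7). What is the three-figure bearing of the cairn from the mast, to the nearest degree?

126°

Δeast = 2655.7 − -3692.1 = 6347.80; Δnorth = -1522.7 − 3171.1 = -4693.80.
Bearing = atan2(Δeast, Δnorth) mod 360° = 126.48° ≈ 126°.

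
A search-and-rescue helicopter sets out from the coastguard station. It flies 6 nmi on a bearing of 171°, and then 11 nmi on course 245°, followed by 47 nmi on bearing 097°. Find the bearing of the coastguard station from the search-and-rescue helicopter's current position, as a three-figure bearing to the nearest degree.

Leg 1 (171°, 6 nmi): east 6 sin 171° = 0.94, north 6 cos 171° = -5.93
Leg 2 (245°, 11 nmi): east 11 sin 245° = -9.97, north 11 cos 245° = -4.65
Leg 3 (097°, 47 nmi): east 47 sin 97° = 46.65, north 47 cos 97° = -5.73
Net displacement: 37.62 east, -16.30 north. Direction back to start is (-37.62, 16.30): bearing = atan2(-37.62, 16.30) mod 360° = 293.43° ≈ 293°.

293°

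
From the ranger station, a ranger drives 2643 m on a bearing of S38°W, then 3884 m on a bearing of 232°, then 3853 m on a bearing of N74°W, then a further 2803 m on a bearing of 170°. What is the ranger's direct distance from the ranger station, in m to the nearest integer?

10029 m

Leg 1 (S38°W, 2643 m): east 2643 sin 218° = -1627.19, north 2643 cos 218° = -2082.71
Leg 2 (232°, 3884 m): east 3884 sin 232° = -3060.63, north 3884 cos 232° = -2391.23
Leg 3 (N74°W, 3853 m): east 3853 sin 286° = -3703.74, north 3853 cos 286° = 1062.03
Leg 4 (170°, 2803 m): east 2803 sin 170° = 486.74, north 2803 cos 170° = -2760.42
Net: -7904.83 east, -6172.33 north. Distance = √((-7904.83)² + (-6172.33)²) = 10029.157 m.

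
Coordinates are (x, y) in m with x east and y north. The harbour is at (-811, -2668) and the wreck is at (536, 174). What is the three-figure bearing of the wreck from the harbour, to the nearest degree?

Δeast = 536 − -811 = 1347.00; Δnorth = 174 − -2668 = 2842.00.
Bearing = atan2(Δeast, Δnorth) mod 360° = 25.36° ≈ 025°.

025°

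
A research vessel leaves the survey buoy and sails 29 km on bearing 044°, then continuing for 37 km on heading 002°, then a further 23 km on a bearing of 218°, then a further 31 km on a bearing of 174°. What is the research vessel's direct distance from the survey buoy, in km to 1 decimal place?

13.8 km

Leg 1 (044°, 29 km): east 29 sin 44° = 20.15, north 29 cos 44° = 20.86
Leg 2 (002°, 37 km): east 37 sin 2° = 1.29, north 37 cos 2° = 36.98
Leg 3 (218°, 23 km): east 23 sin 218° = -14.16, north 23 cos 218° = -18.12
Leg 4 (174°, 31 km): east 31 sin 174° = 3.24, north 31 cos 174° = -30.83
Net: 10.52 east, 8.88 north. Distance = √((10.52)² + (8.88)²) = 13.767 km.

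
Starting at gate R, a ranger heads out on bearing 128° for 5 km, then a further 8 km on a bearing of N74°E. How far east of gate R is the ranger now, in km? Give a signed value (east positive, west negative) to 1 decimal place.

Leg 1 (128°, 5 km): east 5 sin 128° = 3.94, north 5 cos 128° = -3.08
Leg 2 (N74°E, 8 km): east 8 sin 74° = 7.69, north 8 cos 74° = 2.21
Net east component: 11.63 km.

11.6 km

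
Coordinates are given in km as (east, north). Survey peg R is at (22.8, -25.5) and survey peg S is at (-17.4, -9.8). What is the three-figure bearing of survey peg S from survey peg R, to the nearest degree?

Δeast = -17.4 − 22.8 = -40.20; Δnorth = -9.8 − -25.5 = 15.70.
Bearing = atan2(Δeast, Δnorth) mod 360° = 291.33° ≈ 291°.

291°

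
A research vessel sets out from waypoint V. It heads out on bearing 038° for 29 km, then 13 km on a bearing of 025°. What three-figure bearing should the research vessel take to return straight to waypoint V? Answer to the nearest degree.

Leg 1 (038°, 29 km): east 29 sin 38° = 17.85, north 29 cos 38° = 22.85
Leg 2 (025°, 13 km): east 13 sin 25° = 5.49, north 13 cos 25° = 11.78
Net displacement: 23.35 east, 34.63 north. Direction back to start is (-23.35, -34.63): bearing = atan2(-23.35, -34.63) mod 360° = 213.99° ≈ 214°.

214°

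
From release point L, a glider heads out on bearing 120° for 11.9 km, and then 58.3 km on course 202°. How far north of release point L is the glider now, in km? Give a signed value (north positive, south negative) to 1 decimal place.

Leg 1 (120°, 11.9 km): east 11.9 sin 120° = 10.31, north 11.9 cos 120° = -5.95
Leg 2 (202°, 58.3 km): east 58.3 sin 202° = -21.84, north 58.3 cos 202° = -54.05
Net north component: -60.00 km.

-60.0 km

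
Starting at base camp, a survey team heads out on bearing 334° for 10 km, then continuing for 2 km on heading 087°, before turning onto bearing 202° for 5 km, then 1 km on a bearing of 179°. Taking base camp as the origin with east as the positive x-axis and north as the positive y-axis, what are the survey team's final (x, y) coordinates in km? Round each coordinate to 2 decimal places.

Leg 1 (334°, 10 km): east 10 sin 334° = -4.38, north 10 cos 334° = 8.99
Leg 2 (087°, 2 km): east 2 sin 87° = 2.00, north 2 cos 87° = 0.10
Leg 3 (202°, 5 km): east 5 sin 202° = -1.87, north 5 cos 202° = -4.64
Leg 4 (179°, 1 km): east 1 sin 179° = 0.02, north 1 cos 179° = -1.00
Summing: -4.24 km east, 3.46 km north → (-4.24, 3.46).

(-4.24, 3.46)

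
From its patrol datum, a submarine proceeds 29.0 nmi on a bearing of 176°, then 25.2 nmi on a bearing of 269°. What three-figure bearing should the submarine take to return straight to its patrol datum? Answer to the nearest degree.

038°

Leg 1 (176°, 29.0 nmi): east 29.0 sin 176° = 2.02, north 29.0 cos 176° = -28.93
Leg 2 (269°, 25.2 nmi): east 25.2 sin 269° = -25.20, north 25.2 cos 269° = -0.44
Net displacement: -23.17 east, -29.37 north. Direction back to start is (23.17, 29.37): bearing = atan2(23.17, 29.37) mod 360° = 38.27° ≈ 038°.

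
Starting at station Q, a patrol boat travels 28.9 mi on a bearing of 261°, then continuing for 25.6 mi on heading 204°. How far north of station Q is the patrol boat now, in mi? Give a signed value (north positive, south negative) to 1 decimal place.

Leg 1 (261°, 28.9 mi): east 28.9 sin 261° = -28.54, north 28.9 cos 261° = -4.52
Leg 2 (204°, 25.6 mi): east 25.6 sin 204° = -10.41, north 25.6 cos 204° = -23.39
Net north component: -27.91 mi.

-27.9 mi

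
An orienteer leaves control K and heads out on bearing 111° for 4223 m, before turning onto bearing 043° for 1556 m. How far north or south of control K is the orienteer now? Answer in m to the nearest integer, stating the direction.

375 m south

Leg 1 (111°, 4223 m): east 4223 sin 111° = 3942.51, north 4223 cos 111° = -1513.39
Leg 2 (043°, 1556 m): east 1556 sin 43° = 1061.19, north 1556 cos 43° = 1137.99
Net north component: -375.40 m.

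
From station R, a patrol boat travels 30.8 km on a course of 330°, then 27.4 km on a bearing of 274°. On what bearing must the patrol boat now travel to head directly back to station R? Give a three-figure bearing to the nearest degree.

124°

Leg 1 (330°, 30.8 km): east 30.8 sin 330° = -15.40, north 30.8 cos 330° = 26.67
Leg 2 (274°, 27.4 km): east 27.4 sin 274° = -27.33, north 27.4 cos 274° = 1.91
Net displacement: -42.73 east, 28.58 north. Direction back to start is (42.73, -28.58): bearing = atan2(42.73, -28.58) mod 360° = 123.78° ≈ 124°.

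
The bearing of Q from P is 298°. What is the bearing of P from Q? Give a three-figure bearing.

118°

Back-bearing = 298° − 180° = 118°.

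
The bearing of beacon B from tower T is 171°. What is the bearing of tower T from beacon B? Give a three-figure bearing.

351°

Back-bearing = 171° + 180° = 351°.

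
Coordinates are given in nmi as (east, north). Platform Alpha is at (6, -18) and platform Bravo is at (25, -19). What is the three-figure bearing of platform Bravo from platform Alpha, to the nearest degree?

093°

Δeast = 25 − 6 = 19.00; Δnorth = -19 − -18 = -1.00.
Bearing = atan2(Δeast, Δnorth) mod 360° = 93.01° ≈ 093°.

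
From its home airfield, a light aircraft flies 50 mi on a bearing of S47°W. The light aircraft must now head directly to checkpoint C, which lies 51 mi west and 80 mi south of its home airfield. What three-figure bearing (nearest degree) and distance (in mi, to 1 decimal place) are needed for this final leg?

Leg 1 (S47°W, 50 mi): east 50 sin 227° = -36.57, north 50 cos 227° = -34.10
Current position: (-36.57, -34.10). Target: (-51, -80). Remaining: Δeast = -14.43, Δnorth = -45.90.
Bearing = atan2(-14.43, -45.90) mod 360° = 197.45°; distance = √((-14.43)² + (-45.90)²) = 48.116 mi.

197°, 48.1 mi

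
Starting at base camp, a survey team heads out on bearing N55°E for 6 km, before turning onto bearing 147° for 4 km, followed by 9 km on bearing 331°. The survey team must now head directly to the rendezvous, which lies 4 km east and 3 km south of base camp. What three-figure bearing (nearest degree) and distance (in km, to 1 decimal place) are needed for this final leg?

173°, 11.0 km

Leg 1 (N55°E, 6 km): east 6 sin 55° = 4.91, north 6 cos 55° = 3.44
Leg 2 (147°, 4 km): east 4 sin 147° = 2.18, north 4 cos 147° = -3.35
Leg 3 (331°, 9 km): east 9 sin 331° = -4.36, north 9 cos 331° = 7.87
Current position: (2.73, 7.96). Target: (4, -3). Remaining: Δeast = 1.27, Δnorth = -10.96.
Bearing = atan2(1.27, -10.96) mod 360° = 173.39°; distance = √((1.27)² + (-10.96)²) = 11.032 km.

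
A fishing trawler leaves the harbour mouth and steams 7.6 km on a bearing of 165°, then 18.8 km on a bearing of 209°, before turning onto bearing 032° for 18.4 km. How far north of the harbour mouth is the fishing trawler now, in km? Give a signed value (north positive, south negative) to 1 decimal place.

Leg 1 (165°, 7.6 km): east 7.6 sin 165° = 1.97, north 7.6 cos 165° = -7.34
Leg 2 (209°, 18.8 km): east 18.8 sin 209° = -9.11, north 18.8 cos 209° = -16.44
Leg 3 (032°, 18.4 km): east 18.4 sin 32° = 9.75, north 18.4 cos 32° = 15.60
Net north component: -8.18 km.

-8.2 km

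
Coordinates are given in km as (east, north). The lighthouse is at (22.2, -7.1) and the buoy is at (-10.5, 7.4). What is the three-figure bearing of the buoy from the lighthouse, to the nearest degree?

Δeast = -10.5 − 22.2 = -32.70; Δnorth = 7.4 − -7.1 = 14.50.
Bearing = atan2(Δeast, Δnorth) mod 360° = 293.91° ≈ 294°.

294°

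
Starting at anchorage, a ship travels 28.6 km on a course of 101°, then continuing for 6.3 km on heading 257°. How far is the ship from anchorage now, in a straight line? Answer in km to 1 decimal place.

23.0 km

Leg 1 (101°, 28.6 km): east 28.6 sin 101° = 28.07, north 28.6 cos 101° = -5.46
Leg 2 (257°, 6.3 km): east 6.3 sin 257° = -6.14, north 6.3 cos 257° = -1.42
Net: 21.94 east, -6.87 north. Distance = √((21.94)² + (-6.87)²) = 22.988 km.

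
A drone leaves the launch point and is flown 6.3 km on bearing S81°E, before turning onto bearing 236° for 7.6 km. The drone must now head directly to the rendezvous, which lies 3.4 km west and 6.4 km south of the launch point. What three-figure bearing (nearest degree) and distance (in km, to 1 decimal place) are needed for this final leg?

251°, 3.5 km

Leg 1 (S81°E, 6.3 km): east 6.3 sin 99° = 6.22, north 6.3 cos 99° = -0.99
Leg 2 (236°, 7.6 km): east 7.6 sin 236° = -6.30, north 7.6 cos 236° = -4.25
Current position: (-0.08, -5.24). Target: (-3.4, -6.4). Remaining: Δeast = -3.32, Δnorth = -1.16.
Bearing = atan2(-3.32, -1.16) mod 360° = 250.68°; distance = √((-3.32)² + (-1.16)²) = 3.520 km.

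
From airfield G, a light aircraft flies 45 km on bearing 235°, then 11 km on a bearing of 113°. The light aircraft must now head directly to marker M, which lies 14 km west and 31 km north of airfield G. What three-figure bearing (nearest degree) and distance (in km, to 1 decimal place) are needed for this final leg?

012°, 62.4 km

Leg 1 (235°, 45 km): east 45 sin 235° = -36.86, north 45 cos 235° = -25.81
Leg 2 (113°, 11 km): east 11 sin 113° = 10.13, north 11 cos 113° = -4.30
Current position: (-26.74, -30.11). Target: (-14, 31). Remaining: Δeast = 12.74, Δnorth = 61.11.
Bearing = atan2(12.74, 61.11) mod 360° = 11.77°; distance = √((12.74)² + (61.11)²) = 62.422 km.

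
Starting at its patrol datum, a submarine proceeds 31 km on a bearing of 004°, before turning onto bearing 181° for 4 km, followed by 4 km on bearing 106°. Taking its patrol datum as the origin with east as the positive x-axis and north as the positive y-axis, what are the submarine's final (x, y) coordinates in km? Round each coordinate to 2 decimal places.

(5.94, 25.82)

Leg 1 (004°, 31 km): east 31 sin 4° = 2.16, north 31 cos 4° = 30.92
Leg 2 (181°, 4 km): east 4 sin 181° = -0.07, north 4 cos 181° = -4.00
Leg 3 (106°, 4 km): east 4 sin 106° = 3.85, north 4 cos 106° = -1.10
Summing: 5.94 km east, 25.82 km north → (5.94, 25.82).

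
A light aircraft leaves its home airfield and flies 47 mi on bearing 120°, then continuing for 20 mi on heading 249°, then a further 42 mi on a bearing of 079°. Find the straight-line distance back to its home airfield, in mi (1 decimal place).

Leg 1 (120°, 47 mi): east 47 sin 120° = 40.70, north 47 cos 120° = -23.50
Leg 2 (249°, 20 mi): east 20 sin 249° = -18.67, north 20 cos 249° = -7.17
Leg 3 (079°, 42 mi): east 42 sin 79° = 41.23, north 42 cos 79° = 8.01
Net: 63.26 east, -22.65 north. Distance = √((63.26)² + (-22.65)²) = 67.194 mi.

67.2 mi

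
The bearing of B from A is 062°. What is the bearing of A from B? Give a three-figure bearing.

242°

Back-bearing = 062° + 180° = 242°.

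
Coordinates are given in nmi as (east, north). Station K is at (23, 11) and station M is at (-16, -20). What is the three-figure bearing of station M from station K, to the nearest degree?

232°

Δeast = -16 − 23 = -39.00; Δnorth = -20 − 11 = -31.00.
Bearing = atan2(Δeast, Δnorth) mod 360° = 231.52° ≈ 232°.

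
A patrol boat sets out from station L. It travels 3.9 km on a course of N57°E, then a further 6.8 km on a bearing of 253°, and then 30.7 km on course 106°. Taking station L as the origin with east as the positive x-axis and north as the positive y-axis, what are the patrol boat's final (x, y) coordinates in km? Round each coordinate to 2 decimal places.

(26.28, -8.33)

Leg 1 (N57°E, 3.9 km): east 3.9 sin 57° = 3.27, north 3.9 cos 57° = 2.12
Leg 2 (253°, 6.8 km): east 6.8 sin 253° = -6.50, north 6.8 cos 253° = -1.99
Leg 3 (106°, 30.7 km): east 30.7 sin 106° = 29.51, north 30.7 cos 106° = -8.46
Summing: 26.28 km east, -8.33 km north → (26.28, -8.33).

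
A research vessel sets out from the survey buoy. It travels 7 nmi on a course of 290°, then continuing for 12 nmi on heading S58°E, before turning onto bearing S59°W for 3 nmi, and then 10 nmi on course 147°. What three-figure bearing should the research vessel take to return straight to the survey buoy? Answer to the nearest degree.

Leg 1 (290°, 7 nmi): east 7 sin 290° = -6.58, north 7 cos 290° = 2.39
Leg 2 (S58°E, 12 nmi): east 12 sin 122° = 10.18, north 12 cos 122° = -6.36
Leg 3 (S59°W, 3 nmi): east 3 sin 239° = -2.57, north 3 cos 239° = -1.55
Leg 4 (147°, 10 nmi): east 10 sin 147° = 5.45, north 10 cos 147° = -8.39
Net displacement: 6.47 east, -13.90 north. Direction back to start is (-6.47, 13.90): bearing = atan2(-6.47, 13.90) mod 360° = 335.02° ≈ 335°.

335°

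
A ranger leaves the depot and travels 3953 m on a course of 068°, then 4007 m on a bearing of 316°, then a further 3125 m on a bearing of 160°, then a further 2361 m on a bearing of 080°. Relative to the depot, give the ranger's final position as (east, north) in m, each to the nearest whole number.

Leg 1 (068°, 3953 m): east 3953 sin 68° = 3665.16, north 3953 cos 68° = 1480.82
Leg 2 (316°, 4007 m): east 4007 sin 316° = -2783.50, north 4007 cos 316° = 2882.39
Leg 3 (160°, 3125 m): east 3125 sin 160° = 1068.81, north 3125 cos 160° = -2936.54
Leg 4 (080°, 2361 m): east 2361 sin 80° = 2325.13, north 2361 cos 80° = 409.98
Summing: 4275.61 m east, 1836.66 m north → (4276, 1837).

(4276, 1837)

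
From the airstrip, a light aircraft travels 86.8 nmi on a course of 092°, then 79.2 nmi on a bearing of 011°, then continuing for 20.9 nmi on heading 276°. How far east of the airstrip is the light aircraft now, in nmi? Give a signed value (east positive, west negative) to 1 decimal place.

Leg 1 (092°, 86.8 nmi): east 86.8 sin 92° = 86.75, north 86.8 cos 92° = -3.03
Leg 2 (011°, 79.2 nmi): east 79.2 sin 11° = 15.11, north 79.2 cos 11° = 77.74
Leg 3 (276°, 20.9 nmi): east 20.9 sin 276° = -20.79, north 20.9 cos 276° = 2.18
Net east component: 81.07 nmi.

81.1 nmi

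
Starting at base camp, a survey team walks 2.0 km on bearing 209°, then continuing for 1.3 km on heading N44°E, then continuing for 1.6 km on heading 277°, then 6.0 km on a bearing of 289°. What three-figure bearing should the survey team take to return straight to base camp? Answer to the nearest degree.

100°

Leg 1 (209°, 2.0 km): east 2.0 sin 209° = -0.97, north 2.0 cos 209° = -1.75
Leg 2 (N44°E, 1.3 km): east 1.3 sin 44° = 0.90, north 1.3 cos 44° = 0.94
Leg 3 (277°, 1.6 km): east 1.6 sin 277° = -1.59, north 1.6 cos 277° = 0.19
Leg 4 (289°, 6.0 km): east 6.0 sin 289° = -5.67, north 6.0 cos 289° = 1.95
Net displacement: -7.33 east, 1.33 north. Direction back to start is (7.33, -1.33): bearing = atan2(7.33, -1.33) mod 360° = 100.32° ≈ 100°.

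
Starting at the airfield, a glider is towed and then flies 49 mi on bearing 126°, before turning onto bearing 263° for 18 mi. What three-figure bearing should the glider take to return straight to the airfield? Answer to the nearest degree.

Leg 1 (126°, 49 mi): east 49 sin 126° = 39.64, north 49 cos 126° = -28.80
Leg 2 (263°, 18 mi): east 18 sin 263° = -17.87, north 18 cos 263° = -2.19
Net displacement: 21.78 east, -31.00 north. Direction back to start is (-21.78, 31.00): bearing = atan2(-21.78, 31.00) mod 360° = 324.91° ≈ 325°.

325°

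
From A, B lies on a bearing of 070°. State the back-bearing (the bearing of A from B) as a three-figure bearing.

250°

Back-bearing = 070° + 180° = 250°.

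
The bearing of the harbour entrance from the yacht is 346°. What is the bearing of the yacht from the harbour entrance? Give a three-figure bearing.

Back-bearing = 346° − 180° = 166°.

166°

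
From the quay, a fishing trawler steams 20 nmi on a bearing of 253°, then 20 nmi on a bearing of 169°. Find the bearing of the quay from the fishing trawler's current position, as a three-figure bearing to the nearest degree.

031°

Leg 1 (253°, 20 nmi): east 20 sin 253° = -19.13, north 20 cos 253° = -5.85
Leg 2 (169°, 20 nmi): east 20 sin 169° = 3.82, north 20 cos 169° = -19.63
Net displacement: -15.31 east, -25.48 north. Direction back to start is (15.31, 25.48): bearing = atan2(15.31, 25.48) mod 360° = 31.00° ≈ 031°.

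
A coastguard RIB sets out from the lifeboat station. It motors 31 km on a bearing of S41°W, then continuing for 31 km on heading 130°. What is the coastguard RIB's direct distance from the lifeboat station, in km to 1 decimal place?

43.5 km

Leg 1 (S41°W, 31 km): east 31 sin 221° = -20.34, north 31 cos 221° = -23.40
Leg 2 (130°, 31 km): east 31 sin 130° = 23.75, north 31 cos 130° = -19.93
Net: 3.41 east, -43.32 north. Distance = √((3.41)² + (-43.32)²) = 43.456 km.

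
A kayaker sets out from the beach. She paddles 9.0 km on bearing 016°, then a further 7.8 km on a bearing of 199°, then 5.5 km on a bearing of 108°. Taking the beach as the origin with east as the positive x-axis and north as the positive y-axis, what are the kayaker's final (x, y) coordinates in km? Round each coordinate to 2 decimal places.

(5.17, -0.42)

Leg 1 (016°, 9.0 km): east 9.0 sin 16° = 2.48, north 9.0 cos 16° = 8.65
Leg 2 (199°, 7.8 km): east 7.8 sin 199° = -2.54, north 7.8 cos 199° = -7.38
Leg 3 (108°, 5.5 km): east 5.5 sin 108° = 5.23, north 5.5 cos 108° = -1.70
Summing: 5.17 km east, -0.42 km north → (5.17, -0.42).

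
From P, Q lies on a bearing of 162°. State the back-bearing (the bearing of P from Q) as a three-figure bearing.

Back-bearing = 162° + 180° = 342°.

342°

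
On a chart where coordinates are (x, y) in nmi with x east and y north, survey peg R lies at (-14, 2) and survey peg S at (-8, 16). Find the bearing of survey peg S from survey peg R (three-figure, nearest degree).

023°

Δeast = -8 − -14 = 6.00; Δnorth = 16 − 2 = 14.00.
Bearing = atan2(Δeast, Δnorth) mod 360° = 23.20° ≈ 023°.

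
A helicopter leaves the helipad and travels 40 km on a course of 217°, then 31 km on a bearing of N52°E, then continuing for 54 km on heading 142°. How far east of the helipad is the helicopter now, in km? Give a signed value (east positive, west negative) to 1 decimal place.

33.6 km

Leg 1 (217°, 40 km): east 40 sin 217° = -24.07, north 40 cos 217° = -31.95
Leg 2 (N52°E, 31 km): east 31 sin 52° = 24.43, north 31 cos 52° = 19.09
Leg 3 (142°, 54 km): east 54 sin 142° = 33.25, north 54 cos 142° = -42.55
Net east component: 33.60 km.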